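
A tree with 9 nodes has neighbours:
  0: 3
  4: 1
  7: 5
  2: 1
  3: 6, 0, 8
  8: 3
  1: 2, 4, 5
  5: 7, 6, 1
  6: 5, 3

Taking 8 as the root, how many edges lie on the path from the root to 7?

8–3–6–5–7 — 4 edges.

4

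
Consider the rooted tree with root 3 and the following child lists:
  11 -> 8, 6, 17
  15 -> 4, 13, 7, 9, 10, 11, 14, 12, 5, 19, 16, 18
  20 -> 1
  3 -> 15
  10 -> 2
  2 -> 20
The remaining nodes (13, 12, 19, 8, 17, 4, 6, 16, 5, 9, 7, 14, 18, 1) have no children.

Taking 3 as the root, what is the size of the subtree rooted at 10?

Descendants of 10 (including itself): 10, 2, 20, 1. That's 4.

4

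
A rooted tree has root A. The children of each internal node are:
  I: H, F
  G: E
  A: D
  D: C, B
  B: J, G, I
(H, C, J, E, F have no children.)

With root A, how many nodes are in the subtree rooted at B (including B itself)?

7

B's subtree: {B, J, G, I, E, F, H}, size 7.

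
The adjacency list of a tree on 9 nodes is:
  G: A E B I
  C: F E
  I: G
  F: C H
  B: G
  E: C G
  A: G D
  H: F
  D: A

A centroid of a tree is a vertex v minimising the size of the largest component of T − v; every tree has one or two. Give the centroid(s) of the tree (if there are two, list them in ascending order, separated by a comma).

Removing G splits the tree into components of sizes 4, 2, 1, 1; the largest is 4 ≤ ⌊9/2⌋ = 4.
No neighbour of G does as well, so G is the unique centroid.

G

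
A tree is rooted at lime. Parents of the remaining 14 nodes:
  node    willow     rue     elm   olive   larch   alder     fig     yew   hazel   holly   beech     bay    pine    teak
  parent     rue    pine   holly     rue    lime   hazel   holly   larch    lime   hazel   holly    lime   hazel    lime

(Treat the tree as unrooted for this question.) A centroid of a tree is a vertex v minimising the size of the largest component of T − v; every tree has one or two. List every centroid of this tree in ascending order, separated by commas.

If hazel is removed the pieces have sizes 5, 4, 4, 1, all ≤ ⌊15/2⌋ = 7.
No neighbour of hazel does as well, so hazel is the unique centroid.

hazel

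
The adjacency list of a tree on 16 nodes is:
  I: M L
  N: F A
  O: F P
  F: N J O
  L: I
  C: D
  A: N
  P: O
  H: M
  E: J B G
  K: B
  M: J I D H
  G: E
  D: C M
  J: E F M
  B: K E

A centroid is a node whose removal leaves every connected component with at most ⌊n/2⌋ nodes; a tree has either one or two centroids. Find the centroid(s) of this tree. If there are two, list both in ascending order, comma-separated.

J

If J is removed the pieces have sizes 6, 5, 4, all ≤ ⌊16/2⌋ = 8.
No neighbour of J does as well, so J is the unique centroid.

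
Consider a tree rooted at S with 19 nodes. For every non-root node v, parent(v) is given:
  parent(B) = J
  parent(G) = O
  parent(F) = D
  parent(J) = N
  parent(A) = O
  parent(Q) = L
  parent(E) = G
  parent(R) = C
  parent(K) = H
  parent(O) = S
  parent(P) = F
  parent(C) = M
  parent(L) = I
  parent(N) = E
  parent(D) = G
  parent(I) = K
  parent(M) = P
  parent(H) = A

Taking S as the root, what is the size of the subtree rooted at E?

4

E's subtree: {E, N, J, B}, size 4.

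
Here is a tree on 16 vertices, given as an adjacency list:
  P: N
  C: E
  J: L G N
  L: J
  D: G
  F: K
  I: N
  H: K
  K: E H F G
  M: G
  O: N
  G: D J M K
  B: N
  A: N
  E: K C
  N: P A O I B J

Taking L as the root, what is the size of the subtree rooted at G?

8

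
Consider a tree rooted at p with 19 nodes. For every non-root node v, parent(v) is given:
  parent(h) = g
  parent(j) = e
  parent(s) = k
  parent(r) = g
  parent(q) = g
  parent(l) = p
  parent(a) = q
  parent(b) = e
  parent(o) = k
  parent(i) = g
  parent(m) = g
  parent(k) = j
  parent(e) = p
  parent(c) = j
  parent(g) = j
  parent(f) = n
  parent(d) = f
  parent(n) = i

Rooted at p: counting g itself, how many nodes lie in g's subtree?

10

g's subtree: {g, i, h, q, r, m, n, a, f, d}, size 10.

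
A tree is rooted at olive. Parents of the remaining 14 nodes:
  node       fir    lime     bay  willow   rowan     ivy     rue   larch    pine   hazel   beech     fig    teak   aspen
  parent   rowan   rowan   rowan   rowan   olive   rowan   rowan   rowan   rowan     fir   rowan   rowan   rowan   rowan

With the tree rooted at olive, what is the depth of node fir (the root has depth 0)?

Path from olive to fir: olive–rowan–fir, which has 2 edges.

2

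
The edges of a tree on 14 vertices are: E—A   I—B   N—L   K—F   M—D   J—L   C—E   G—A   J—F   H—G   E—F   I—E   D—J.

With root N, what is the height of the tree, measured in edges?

A deepest node is H, reached by N → L → J → F → E → A → G → H.
That path has 7 edges, so the height is 7.

7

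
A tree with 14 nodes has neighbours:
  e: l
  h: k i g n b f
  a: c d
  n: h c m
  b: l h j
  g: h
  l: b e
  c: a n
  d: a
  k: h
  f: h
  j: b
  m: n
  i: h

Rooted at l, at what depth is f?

l – b – h – f — 3 edges.

3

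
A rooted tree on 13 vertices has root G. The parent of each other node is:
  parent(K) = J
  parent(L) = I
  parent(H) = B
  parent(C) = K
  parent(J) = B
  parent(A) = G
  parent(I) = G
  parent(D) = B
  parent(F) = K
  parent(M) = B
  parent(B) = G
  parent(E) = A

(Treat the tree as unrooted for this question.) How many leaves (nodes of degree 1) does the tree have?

The leaves are C, D, E, F, H, L, M.
That is 7 leaves.

7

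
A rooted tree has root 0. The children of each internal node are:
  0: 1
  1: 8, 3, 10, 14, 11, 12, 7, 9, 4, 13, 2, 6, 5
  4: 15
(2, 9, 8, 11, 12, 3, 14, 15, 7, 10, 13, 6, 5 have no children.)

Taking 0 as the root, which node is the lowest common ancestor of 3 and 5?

Ancestors of 3 (toward the root): 3, 1, 0.
Ancestors of 5: 5, 1, 0.
The deepest node appearing in both lists is 1.

1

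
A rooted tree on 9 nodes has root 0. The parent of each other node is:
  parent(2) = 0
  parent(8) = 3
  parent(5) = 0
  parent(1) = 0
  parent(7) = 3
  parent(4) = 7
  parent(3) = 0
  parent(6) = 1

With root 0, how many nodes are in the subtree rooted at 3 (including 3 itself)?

4

Descendants of 3 (including itself): 3, 7, 8, 4. That's 4.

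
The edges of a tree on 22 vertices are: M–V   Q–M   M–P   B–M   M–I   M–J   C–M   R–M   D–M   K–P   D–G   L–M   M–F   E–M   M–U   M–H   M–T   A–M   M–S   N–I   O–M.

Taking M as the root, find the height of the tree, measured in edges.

The longest root-to-leaf path is M-D-G (2 edges).

2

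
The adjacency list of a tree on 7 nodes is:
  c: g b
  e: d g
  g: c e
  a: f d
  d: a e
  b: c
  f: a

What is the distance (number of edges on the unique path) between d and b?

d – e – g – c – b: 4 edges.

4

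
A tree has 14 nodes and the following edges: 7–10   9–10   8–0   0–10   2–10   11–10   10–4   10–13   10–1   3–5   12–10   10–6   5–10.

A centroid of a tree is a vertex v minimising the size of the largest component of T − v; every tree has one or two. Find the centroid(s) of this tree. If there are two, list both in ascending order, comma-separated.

10

Removing 10 splits the tree into components of sizes 2, 2, 1, 1, 1, 1, 1, 1, 1, 1, 1; the largest is 2 ≤ ⌊14/2⌋ = 7.
Every other node leaves some component of size > 7, so the centroid is unique.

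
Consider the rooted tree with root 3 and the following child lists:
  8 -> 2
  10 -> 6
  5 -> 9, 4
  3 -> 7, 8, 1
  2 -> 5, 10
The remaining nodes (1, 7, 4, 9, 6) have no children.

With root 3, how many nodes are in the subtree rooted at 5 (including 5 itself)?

3

The subtree rooted at 5 contains: 5, 9, 4 — 3 nodes.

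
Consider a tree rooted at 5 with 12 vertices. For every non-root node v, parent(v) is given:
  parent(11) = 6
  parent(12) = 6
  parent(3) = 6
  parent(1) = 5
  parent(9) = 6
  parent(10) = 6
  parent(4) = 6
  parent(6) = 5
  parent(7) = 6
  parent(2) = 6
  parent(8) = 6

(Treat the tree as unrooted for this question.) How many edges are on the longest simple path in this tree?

3

Starting from 1, a farthest node is 12 at distance 3.
One longest path: 1 – 5 – 6 – 12.
So the diameter is 3.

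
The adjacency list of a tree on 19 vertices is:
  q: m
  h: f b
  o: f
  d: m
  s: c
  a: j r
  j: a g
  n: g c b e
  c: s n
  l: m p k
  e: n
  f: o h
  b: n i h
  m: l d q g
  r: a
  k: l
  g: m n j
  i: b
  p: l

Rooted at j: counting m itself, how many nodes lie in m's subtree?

Descendants of m (including itself): m, q, l, d, p, k. That's 6.

6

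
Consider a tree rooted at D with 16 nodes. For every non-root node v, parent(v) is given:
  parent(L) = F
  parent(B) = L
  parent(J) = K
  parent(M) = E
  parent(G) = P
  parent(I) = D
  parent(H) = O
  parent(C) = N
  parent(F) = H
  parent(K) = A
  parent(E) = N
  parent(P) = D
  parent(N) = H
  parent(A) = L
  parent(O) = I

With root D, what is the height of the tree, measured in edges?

8

The longest root-to-leaf path is D–I–O–H–F–L–A–K–J (8 edges).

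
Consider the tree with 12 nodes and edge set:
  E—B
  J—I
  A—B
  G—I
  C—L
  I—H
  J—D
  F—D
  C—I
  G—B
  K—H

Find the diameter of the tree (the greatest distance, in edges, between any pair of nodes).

A longest path is F–D–J–I–G–B–E, with 6 edges.

6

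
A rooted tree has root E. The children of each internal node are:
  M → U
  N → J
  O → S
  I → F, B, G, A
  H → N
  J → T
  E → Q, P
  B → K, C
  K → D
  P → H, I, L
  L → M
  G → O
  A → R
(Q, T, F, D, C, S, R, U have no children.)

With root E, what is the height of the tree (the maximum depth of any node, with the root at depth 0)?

S sits deepest: E → P → I → G → O → S — 5 edges from the root.

5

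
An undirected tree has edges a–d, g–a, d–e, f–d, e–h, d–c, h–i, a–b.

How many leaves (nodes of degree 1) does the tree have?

5

The leaves are b, c, f, g, i.
That is 5 leaves.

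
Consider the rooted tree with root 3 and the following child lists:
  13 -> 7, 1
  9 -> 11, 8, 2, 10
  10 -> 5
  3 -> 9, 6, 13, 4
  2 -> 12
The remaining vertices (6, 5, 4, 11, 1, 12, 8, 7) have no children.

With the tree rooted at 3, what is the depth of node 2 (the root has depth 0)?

2

3 → 9 → 2 — 2 edges.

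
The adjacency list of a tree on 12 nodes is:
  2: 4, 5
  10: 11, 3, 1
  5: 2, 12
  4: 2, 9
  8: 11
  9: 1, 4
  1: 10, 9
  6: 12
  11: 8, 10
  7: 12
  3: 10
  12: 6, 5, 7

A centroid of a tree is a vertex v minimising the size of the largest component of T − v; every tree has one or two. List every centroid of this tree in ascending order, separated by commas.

4, 9

If 4 is removed the pieces have sizes 6, 5, all ≤ ⌊12/2⌋ = 6.
Its neighbour 9 also leaves a largest component of size 6, so both are centroids.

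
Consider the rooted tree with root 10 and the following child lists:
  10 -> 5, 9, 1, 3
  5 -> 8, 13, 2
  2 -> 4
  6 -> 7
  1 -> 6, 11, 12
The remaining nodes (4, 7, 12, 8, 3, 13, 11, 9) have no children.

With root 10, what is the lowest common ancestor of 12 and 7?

1

12's ancestor chain is 12, 1, 10 and 7's is 7, 6, 1, 10; they first meet at 1.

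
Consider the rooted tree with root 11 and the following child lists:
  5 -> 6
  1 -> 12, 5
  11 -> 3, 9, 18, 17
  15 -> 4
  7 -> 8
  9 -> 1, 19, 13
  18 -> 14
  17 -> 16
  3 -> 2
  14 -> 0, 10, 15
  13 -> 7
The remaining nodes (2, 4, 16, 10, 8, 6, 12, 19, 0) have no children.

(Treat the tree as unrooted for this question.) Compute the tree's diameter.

8

A longest path is 4–15–14–18–11–9–13–7–8, with 8 edges.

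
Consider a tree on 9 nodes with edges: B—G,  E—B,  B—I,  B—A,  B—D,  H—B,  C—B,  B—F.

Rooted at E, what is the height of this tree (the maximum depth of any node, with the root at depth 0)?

2

A deepest node is A, reached by E – B – A.
That path has 2 edges, so the height is 2.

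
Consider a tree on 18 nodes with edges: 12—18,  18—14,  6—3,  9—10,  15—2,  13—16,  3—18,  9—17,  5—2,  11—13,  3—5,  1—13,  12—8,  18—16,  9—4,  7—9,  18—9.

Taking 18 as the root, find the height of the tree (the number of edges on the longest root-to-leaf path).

4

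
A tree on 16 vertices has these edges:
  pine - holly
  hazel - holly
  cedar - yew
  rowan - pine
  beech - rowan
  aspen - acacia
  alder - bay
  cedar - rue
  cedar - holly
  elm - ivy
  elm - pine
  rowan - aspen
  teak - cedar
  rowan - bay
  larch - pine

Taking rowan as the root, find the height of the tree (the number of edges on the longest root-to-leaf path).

4

rue sits deepest: rowan → pine → holly → cedar → rue — 4 edges from the root.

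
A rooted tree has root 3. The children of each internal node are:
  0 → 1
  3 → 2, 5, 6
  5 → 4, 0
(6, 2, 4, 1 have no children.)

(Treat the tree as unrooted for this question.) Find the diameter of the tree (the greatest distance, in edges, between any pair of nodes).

Starting from 2, a farthest node is 1 at distance 4.
One longest path: 2–3–5–0–1.
So the diameter is 4.

4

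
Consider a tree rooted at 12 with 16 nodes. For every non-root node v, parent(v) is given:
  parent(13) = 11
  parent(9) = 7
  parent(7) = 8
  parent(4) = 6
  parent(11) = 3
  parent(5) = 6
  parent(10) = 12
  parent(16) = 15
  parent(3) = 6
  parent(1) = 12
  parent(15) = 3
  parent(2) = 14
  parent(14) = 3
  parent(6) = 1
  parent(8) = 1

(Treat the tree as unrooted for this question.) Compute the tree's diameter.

A longest path is 9–7–8–1–6–3–15–16, with 7 edges.

7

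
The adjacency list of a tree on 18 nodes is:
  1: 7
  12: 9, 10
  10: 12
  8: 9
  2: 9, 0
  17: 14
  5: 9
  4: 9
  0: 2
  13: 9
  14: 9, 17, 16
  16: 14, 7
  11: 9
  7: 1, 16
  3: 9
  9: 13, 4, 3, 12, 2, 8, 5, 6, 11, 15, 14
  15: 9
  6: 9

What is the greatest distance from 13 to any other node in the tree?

The node farthest from 13 is 1, via 13–9–14–16–7–1 — 5 edges.

5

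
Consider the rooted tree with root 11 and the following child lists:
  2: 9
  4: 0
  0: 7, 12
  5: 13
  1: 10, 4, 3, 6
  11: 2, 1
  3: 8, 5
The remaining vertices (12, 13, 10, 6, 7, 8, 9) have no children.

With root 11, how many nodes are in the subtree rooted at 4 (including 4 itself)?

The subtree rooted at 4 contains: 4, 0, 7, 12 — 4 nodes.

4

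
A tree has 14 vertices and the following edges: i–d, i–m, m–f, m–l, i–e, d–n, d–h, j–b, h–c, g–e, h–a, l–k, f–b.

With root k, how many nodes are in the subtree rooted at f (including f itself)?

The subtree rooted at f contains: f, b, j — 3 nodes.

3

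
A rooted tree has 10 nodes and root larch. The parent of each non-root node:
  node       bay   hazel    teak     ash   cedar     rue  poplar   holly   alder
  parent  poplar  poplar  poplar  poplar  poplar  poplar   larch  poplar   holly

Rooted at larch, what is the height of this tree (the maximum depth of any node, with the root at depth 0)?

alder sits deepest: larch-poplar-holly-alder — 3 edges from the root.

3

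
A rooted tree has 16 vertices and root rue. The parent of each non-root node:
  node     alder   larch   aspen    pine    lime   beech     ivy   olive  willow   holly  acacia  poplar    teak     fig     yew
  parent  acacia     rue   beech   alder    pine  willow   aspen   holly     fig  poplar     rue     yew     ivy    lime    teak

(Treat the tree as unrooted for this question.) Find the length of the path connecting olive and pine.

11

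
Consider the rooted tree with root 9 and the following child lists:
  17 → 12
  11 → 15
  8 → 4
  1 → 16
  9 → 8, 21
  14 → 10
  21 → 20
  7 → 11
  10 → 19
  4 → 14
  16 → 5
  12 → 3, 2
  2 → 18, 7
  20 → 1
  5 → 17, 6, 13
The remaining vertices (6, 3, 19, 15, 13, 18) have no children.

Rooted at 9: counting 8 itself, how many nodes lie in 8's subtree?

5

Descendants of 8 (including itself): 8, 4, 14, 10, 19. That's 5.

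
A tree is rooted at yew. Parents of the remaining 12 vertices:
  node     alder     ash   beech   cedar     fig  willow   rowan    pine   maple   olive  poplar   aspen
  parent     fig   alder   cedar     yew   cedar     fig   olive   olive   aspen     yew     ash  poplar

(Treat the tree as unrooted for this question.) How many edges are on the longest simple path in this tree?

9

BFS from maple reaches pine last, at distance 9; BFS from pine confirms no node is farther.
Path: maple–aspen–poplar–ash–alder–fig–cedar–yew–olive–pine.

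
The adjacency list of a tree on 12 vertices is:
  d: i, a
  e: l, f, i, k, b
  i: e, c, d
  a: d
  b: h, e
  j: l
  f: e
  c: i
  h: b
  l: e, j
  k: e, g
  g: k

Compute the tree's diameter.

A longest path is a - d - i - e - k - g, with 5 edges.

5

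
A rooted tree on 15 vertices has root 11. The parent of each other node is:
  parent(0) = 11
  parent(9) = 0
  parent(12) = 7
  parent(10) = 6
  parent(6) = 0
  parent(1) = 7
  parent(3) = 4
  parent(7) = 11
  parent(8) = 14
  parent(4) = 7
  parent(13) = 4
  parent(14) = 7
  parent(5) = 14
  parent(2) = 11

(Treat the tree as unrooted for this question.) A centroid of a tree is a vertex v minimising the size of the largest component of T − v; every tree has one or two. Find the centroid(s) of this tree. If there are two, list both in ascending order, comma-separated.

7

Removing 7 splits the tree into components of sizes 6, 3, 3, 1, 1; the largest is 6 ≤ ⌊15/2⌋ = 7.
Every other node leaves some component of size > 7, so the centroid is unique.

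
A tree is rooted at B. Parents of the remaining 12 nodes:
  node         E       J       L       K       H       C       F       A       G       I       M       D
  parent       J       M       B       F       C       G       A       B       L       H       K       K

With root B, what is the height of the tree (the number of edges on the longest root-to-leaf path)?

6

A deepest node is E, reached by B – A – F – K – M – J – E.
That path has 6 edges, so the height is 6.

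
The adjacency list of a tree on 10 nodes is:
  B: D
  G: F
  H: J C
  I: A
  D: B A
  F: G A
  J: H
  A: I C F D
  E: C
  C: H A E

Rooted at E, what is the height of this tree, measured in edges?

4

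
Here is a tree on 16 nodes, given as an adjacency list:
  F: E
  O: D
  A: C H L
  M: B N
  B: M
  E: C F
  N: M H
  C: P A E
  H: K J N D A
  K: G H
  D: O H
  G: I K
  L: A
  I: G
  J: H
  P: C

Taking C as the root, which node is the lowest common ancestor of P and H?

C

Path P→root: P C; path H→root: H A C.
First common node: C.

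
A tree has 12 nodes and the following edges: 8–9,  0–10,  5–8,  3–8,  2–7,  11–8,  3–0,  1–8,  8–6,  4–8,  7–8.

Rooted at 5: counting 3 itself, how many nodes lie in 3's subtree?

3's subtree: {3, 0, 10}, size 3.

3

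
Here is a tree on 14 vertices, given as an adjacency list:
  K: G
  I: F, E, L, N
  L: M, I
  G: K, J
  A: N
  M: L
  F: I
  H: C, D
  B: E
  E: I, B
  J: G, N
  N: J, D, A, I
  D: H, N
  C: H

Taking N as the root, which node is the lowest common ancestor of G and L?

N

G's ancestor chain is G, J, N and L's is L, I, N; they first meet at N.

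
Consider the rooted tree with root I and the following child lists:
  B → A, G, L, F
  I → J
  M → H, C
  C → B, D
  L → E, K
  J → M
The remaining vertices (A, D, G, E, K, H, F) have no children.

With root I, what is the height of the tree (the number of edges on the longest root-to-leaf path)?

E sits deepest: I-J-M-C-B-L-E — 6 edges from the root.

6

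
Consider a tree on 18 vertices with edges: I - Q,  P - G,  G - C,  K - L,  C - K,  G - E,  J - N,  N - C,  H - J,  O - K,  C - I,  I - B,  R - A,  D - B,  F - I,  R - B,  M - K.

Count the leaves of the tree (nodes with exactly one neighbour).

10

The leaves are A, D, E, F, H, L, M, O, P, Q.
That is 10 leaves.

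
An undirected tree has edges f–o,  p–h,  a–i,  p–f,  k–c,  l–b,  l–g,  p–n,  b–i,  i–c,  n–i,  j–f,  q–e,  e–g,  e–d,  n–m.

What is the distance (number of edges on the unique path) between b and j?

Walking from b: b–i–n–p–f–j. Length 5.

5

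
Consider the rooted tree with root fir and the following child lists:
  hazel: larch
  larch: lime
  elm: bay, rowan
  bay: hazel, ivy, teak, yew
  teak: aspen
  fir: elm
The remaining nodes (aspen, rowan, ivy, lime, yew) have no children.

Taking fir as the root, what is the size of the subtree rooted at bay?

The subtree rooted at bay contains: bay, hazel, ivy, teak, yew, larch, aspen, lime — 8 nodes.

8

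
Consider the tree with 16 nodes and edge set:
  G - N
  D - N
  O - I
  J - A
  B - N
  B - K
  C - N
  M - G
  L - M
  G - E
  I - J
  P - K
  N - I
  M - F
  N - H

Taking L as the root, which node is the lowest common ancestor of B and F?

M

Ancestors of B (toward the root): B, N, G, M, L.
Ancestors of F: F, M, L.
The deepest node appearing in both lists is M.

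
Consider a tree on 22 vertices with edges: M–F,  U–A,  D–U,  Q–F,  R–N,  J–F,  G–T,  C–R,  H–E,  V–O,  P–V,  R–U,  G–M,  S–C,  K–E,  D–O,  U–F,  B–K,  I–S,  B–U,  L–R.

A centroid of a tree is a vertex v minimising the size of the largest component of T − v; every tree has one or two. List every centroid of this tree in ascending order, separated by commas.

Delete U: the remaining components have sizes 6, 6, 4, 4, 1. Max 6 ≤ 11, so U is a centroid.
No neighbour of U does as well, so U is the unique centroid.

U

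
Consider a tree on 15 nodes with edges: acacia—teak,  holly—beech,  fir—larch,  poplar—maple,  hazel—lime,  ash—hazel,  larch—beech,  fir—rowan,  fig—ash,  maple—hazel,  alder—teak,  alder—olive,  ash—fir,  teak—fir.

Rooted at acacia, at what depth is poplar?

6

Path from acacia to poplar: acacia–teak–fir–ash–hazel–maple–poplar, which has 6 edges.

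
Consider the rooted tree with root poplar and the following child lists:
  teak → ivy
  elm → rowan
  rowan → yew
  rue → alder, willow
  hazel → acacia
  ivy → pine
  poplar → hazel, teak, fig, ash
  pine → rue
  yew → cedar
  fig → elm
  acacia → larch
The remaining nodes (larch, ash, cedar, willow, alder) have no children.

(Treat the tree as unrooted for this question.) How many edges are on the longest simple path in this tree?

Starting from cedar, a farthest node is alder at distance 10.
One longest path: cedar–yew–rowan–elm–fig–poplar–teak–ivy–pine–rue–alder.
So the diameter is 10.

10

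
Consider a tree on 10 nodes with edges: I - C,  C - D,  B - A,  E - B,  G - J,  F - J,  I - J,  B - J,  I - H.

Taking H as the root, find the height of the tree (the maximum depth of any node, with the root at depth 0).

4

E sits deepest: H – I – J – B – E — 4 edges from the root.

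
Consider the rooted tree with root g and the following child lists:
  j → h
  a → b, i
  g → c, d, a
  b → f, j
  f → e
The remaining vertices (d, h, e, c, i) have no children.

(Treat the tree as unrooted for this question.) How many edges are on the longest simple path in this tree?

5

A longest path is c - g - a - b - j - h, with 5 edges.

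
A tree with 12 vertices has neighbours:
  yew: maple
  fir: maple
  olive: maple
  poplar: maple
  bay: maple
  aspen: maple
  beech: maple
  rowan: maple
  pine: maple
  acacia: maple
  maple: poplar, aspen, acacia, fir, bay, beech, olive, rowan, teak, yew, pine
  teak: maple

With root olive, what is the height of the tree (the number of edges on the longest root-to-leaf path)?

teak sits deepest: olive-maple-teak — 2 edges from the root.

2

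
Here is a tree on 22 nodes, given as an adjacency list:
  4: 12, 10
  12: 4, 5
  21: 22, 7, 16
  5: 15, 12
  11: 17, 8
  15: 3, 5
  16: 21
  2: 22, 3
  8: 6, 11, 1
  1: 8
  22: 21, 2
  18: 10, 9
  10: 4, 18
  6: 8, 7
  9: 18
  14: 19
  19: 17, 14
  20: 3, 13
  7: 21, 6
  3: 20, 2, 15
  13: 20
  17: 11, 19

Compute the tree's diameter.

17

BFS from 9 reaches 14 last, at distance 17; BFS from 14 confirms no node is farther.
Path: 9 - 18 - 10 - 4 - 12 - 5 - 15 - 3 - 2 - 22 - 21 - 7 - 6 - 8 - 11 - 17 - 19 - 14.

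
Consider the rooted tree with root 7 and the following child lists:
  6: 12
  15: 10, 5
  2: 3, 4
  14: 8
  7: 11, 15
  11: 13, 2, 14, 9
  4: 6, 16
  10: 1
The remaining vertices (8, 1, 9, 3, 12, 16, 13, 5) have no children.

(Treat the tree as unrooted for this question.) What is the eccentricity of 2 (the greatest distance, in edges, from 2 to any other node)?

A farthest node from 2 is 1.
The path 2–11–7–15–10–1 has 5 edges.

5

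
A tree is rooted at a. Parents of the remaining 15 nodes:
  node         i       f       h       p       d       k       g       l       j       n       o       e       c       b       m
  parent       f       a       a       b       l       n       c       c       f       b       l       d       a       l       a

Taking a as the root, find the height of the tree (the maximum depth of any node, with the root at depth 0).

5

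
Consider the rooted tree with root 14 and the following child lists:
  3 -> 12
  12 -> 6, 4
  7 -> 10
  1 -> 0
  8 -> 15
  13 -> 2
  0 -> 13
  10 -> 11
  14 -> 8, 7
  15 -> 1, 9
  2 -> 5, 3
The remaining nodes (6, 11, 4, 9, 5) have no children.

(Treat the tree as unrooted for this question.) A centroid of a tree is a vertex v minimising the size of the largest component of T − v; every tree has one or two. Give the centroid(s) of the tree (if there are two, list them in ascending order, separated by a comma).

Removing 1 splits the tree into components of sizes 8, 7; the largest is 8 ≤ ⌊16/2⌋ = 8.
0 is adjacent to 1 and is also a centroid (the largest component after removing it is likewise 8).

0, 1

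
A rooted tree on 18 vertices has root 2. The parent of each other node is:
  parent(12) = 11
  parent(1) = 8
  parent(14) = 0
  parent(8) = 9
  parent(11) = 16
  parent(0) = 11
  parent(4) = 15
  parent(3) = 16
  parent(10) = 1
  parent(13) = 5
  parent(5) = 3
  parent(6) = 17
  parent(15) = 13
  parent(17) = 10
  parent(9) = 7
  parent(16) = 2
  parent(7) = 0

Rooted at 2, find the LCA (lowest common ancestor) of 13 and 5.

5

Path 13→root: 13 5 3 16 2; path 5→root: 5 3 16 2.
First common node: 5.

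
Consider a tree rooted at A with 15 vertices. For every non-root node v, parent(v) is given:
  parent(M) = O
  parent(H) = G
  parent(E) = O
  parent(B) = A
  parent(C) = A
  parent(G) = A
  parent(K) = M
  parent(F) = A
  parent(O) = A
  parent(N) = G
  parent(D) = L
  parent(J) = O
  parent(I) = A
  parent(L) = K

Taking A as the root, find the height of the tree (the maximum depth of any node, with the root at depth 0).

D sits deepest: A–O–M–K–L–D — 5 edges from the root.

5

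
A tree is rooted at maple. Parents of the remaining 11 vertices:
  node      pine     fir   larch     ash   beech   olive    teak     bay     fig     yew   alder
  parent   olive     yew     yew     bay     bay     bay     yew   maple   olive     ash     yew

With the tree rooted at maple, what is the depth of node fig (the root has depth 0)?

3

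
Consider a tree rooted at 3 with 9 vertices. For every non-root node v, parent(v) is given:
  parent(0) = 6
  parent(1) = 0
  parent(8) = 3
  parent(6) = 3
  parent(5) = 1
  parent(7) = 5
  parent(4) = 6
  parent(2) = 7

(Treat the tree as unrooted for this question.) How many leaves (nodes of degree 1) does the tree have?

Degree-1 nodes: 2, 4, 8 — 3 of them.

3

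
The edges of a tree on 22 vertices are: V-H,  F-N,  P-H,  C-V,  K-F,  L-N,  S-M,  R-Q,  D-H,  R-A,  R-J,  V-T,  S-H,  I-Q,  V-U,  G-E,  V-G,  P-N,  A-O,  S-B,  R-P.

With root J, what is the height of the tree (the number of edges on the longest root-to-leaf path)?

6

The longest root-to-leaf path is J – R – P – H – V – G – E (6 edges).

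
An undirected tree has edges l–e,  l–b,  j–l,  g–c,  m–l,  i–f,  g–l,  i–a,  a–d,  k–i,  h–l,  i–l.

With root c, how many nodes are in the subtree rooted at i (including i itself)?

i's subtree: {i, a, f, k, d}, size 5.

5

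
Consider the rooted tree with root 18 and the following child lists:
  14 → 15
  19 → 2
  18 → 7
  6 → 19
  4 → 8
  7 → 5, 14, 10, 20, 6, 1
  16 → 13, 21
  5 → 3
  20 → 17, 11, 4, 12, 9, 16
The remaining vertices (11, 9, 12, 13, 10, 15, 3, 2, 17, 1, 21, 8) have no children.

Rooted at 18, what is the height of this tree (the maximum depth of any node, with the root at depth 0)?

4

2 sits deepest: 18-7-6-19-2 — 4 edges from the root.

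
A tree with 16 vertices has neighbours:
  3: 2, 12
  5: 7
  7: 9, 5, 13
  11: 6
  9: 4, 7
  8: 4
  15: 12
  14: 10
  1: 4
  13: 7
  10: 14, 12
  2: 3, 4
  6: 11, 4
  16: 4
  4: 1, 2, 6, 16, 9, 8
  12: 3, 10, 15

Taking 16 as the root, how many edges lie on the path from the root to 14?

6

16 → 4 → 2 → 3 → 12 → 10 → 14 — 6 edges.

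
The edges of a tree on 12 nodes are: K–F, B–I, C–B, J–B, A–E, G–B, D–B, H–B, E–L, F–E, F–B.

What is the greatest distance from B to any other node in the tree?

3

The node farthest from B is A (L also at distance 3), via B – F – E – A — 3 edges.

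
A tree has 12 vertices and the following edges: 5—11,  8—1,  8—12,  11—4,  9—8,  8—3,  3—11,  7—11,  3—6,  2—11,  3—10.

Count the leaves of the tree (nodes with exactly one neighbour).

9

Degree-1 nodes: 1, 2, 4, 5, 6, 7, 9, 10, 12 — 9 of them.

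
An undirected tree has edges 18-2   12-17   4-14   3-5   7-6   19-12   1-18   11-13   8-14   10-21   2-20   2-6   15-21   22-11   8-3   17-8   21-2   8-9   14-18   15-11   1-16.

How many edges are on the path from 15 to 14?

The path is 15 – 21 – 2 – 18 – 14, which has 4 edges.

4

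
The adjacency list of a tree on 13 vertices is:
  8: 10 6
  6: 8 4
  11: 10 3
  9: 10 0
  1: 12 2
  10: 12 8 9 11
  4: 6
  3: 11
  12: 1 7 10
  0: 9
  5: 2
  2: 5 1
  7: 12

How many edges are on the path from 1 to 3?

1 – 12 – 10 – 11 – 3: 4 edges.

4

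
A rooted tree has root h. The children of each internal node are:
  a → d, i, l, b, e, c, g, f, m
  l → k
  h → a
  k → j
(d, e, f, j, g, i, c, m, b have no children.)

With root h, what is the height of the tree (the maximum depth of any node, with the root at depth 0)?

A deepest node is j, reached by h–a–l–k–j.
That path has 4 edges, so the height is 4.

4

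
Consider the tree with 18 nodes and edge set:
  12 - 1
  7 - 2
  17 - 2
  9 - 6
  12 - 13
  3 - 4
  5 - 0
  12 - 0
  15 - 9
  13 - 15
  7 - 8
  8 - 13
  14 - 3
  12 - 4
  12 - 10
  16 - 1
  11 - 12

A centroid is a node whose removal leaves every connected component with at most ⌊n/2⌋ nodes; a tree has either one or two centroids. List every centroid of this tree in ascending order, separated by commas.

Removing 12 splits the tree into components of sizes 8, 3, 2, 2, 1, 1; the largest is 8 ≤ ⌊18/2⌋ = 9.
Every other node leaves some component of size > 9, so the centroid is unique.

12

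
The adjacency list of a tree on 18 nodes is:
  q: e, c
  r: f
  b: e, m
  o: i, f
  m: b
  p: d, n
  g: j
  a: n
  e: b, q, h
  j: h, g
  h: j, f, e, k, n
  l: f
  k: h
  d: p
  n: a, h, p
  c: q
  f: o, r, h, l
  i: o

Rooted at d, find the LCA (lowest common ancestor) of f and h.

f's ancestor chain is f, h, n, p, d and h's is h, n, p, d; they first meet at h.

h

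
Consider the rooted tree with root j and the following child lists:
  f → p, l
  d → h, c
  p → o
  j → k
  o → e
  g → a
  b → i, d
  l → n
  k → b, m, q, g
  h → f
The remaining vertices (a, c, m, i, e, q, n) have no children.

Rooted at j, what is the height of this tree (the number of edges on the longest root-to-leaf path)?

8

A deepest node is e, reached by j–k–b–d–h–f–p–o–e.
That path has 8 edges, so the height is 8.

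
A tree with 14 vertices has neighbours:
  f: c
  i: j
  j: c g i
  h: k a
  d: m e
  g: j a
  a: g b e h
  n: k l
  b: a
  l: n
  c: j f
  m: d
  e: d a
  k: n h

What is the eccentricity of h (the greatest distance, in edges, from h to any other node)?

A farthest node from h is f.
The path h–a–g–j–c–f has 5 edges.

5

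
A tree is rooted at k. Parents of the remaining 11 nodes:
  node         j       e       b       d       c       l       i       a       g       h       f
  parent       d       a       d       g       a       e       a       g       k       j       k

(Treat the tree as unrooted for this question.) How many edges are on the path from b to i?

4

Walking from b: b–d–g–a–i. Length 4.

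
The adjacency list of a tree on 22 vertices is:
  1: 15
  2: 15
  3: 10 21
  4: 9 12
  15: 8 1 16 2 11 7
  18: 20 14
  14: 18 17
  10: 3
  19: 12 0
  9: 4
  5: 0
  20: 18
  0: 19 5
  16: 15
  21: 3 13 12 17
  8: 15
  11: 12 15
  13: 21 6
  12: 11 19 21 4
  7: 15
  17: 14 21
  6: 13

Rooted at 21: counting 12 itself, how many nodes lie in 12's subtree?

13

Descendants of 12 (including itself): 12, 11, 4, 19, 15, 9, 0, 2, 16, 1, 8, 7, 5. That's 13.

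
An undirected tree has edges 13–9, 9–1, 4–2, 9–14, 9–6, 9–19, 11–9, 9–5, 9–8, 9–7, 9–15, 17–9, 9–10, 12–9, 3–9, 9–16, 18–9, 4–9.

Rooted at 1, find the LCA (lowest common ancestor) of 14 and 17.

9

14's ancestor chain is 14, 9, 1 and 17's is 17, 9, 1; they first meet at 9.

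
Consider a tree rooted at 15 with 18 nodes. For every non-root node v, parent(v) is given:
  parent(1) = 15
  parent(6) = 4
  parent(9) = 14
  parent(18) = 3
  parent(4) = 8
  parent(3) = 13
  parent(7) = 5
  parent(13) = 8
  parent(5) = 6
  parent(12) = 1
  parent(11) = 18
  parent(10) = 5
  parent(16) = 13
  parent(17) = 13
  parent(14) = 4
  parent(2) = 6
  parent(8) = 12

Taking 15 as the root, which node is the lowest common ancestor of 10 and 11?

Ancestors of 10 (toward the root): 10, 5, 6, 4, 8, 12, 1, 15.
Ancestors of 11: 11, 18, 3, 13, 8, 12, 1, 15.
The deepest node appearing in both lists is 8.

8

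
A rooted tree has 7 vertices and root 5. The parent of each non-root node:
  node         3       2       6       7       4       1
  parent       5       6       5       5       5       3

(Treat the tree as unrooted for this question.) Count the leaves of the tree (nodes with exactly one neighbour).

Exactly 4 nodes have a single neighbour: 1, 2, 4, 7.

4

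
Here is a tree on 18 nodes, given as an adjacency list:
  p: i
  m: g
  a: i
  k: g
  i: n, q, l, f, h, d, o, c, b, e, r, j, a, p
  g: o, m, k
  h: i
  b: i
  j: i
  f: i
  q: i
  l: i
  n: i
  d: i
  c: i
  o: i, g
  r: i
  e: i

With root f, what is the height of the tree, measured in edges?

4

The longest root-to-leaf path is f – i – o – g – m (4 edges).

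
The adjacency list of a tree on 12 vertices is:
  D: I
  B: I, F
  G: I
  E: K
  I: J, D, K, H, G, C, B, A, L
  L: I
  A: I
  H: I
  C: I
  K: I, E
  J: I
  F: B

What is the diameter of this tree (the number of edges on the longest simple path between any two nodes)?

BFS from F reaches E last, at distance 4; BFS from E confirms no node is farther.
Path: F–B–I–K–E.

4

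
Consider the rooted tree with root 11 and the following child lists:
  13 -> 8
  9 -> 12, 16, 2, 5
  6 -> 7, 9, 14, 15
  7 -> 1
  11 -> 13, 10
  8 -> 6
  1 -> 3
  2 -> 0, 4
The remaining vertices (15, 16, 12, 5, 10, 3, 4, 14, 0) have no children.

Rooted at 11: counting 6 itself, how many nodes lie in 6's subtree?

Descendants of 6 (including itself): 6, 15, 9, 7, 14, 2, 16, 5, 12, 1, 0, 4, 3. That's 13.

13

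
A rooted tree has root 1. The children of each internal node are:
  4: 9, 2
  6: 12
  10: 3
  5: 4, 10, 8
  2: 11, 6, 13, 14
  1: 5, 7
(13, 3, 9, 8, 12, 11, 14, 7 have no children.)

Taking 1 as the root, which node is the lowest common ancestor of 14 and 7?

1

14's ancestor chain is 14, 2, 4, 5, 1 and 7's is 7, 1; they first meet at 1.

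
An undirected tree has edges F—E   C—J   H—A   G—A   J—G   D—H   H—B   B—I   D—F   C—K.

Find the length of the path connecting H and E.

H–D–F–E: 3 edges.

3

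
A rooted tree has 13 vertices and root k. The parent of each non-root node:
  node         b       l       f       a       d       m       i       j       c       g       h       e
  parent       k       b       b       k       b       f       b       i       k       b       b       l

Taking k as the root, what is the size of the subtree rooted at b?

Descendants of b (including itself): b, d, f, l, i, h, g, m, e, j. That's 10.

10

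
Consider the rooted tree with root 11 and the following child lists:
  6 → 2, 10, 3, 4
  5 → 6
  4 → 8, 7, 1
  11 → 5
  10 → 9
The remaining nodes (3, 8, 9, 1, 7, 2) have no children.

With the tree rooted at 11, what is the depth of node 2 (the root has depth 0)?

3

Climbing from 2 to the root: 2–6–5–11. That's 3 steps.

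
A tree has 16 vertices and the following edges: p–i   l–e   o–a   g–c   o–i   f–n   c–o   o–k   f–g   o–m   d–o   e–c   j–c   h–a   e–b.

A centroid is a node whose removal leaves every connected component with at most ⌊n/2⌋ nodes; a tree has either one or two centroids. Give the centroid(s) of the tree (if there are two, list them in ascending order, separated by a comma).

Removing o splits the tree into components of sizes 8, 2, 2, 1, 1, 1; the largest is 8 ≤ ⌊16/2⌋ = 8.
Its neighbour c also leaves a largest component of size 8, so both are centroids.

c, o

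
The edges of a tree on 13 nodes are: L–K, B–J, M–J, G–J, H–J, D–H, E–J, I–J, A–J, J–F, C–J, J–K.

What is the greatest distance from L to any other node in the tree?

A farthest node from L is D.
The path L – K – J – H – D has 4 edges.

4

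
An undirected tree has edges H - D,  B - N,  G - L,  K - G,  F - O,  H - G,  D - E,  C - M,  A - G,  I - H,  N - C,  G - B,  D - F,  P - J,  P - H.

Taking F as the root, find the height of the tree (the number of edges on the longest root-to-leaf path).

A deepest node is M, reached by F–D–H–G–B–N–C–M.
That path has 7 edges, so the height is 7.

7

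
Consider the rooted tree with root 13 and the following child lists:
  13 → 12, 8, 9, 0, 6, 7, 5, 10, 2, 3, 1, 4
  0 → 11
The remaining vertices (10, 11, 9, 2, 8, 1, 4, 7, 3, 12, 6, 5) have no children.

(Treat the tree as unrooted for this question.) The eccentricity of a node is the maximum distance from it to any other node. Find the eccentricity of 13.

A farthest node from 13 is 11.
The path 13–0–11 has 2 edges.

2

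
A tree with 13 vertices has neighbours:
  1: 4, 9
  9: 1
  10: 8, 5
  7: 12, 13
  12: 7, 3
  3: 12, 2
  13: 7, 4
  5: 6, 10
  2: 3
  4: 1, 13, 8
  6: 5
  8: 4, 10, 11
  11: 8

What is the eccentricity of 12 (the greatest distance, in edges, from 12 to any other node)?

7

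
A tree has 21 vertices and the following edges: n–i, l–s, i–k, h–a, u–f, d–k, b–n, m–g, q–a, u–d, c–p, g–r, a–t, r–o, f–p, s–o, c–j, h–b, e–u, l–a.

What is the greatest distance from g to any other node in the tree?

16

The node farthest from g is j, via g-r-o-s-l-a-h-b-n-i-k-d-u-f-p-c-j — 16 edges.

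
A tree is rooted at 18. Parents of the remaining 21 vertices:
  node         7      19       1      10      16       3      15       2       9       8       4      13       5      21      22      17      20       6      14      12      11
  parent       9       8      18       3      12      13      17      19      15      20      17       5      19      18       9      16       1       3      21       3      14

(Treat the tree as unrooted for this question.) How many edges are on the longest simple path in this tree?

16

Starting from 11, a farthest node is 7 at distance 16.
One longest path: 11-14-21-18-1-20-8-19-5-13-3-12-16-17-15-9-7.
So the diameter is 16.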